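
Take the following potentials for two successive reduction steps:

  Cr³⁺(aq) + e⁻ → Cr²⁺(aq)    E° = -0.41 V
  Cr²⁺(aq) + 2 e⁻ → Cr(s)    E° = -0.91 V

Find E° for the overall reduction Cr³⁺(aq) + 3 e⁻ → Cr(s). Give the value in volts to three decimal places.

-0.743 V

Since ΔG° = −nFE° is additive over sequential reductions, n₃E°₃ = n₁E°₁ + n₂E°₂.
E°₃ = (1×-0.41 + 2×-0.91) / 3 = (-2.230) / 3 = -0.743 V.
Simply averaging or adding the two E° values would be wrong; the electron-weighted sum is required.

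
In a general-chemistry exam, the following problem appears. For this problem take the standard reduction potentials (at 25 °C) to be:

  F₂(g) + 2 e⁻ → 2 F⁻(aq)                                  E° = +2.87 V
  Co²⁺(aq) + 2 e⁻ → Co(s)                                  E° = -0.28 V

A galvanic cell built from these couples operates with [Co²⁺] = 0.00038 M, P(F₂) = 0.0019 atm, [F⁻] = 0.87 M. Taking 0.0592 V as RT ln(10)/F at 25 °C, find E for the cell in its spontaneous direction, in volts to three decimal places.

+3.174 V

F₂/F⁻ is the cathode (higher E°), Co²⁺/Co the anode: E°cell = +2.87 − (-0.28) = +3.15 V, n = 2.
Overall: F₂(g) + Co(s) → 2 F⁻(aq) + Co²⁺(aq)
Q = [F⁻]^2·[Co²⁺] / (P(F₂)); log Q = -0.820.
E = E° − (0.0592/n) log Q = +3.15 − (0.0592/2)(-0.820) = +3.174 V.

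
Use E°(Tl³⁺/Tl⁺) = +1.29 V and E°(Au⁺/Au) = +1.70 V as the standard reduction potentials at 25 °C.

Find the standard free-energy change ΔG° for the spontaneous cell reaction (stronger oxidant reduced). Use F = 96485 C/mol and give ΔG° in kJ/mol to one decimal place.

Au⁺/Au (E° = +1.70 V) is the cathode; Tl³⁺/Tl⁺ (E° = +1.29 V) is the anode, so E°cell = +0.41 V.
Balancing electrons gives n = 2 (lcm of 1 and 2).
ΔG° = −nFE° = −(2)(96485)(+0.41) = -79,118 J = -79.1 kJ/mol.

-79.1 kJ/mol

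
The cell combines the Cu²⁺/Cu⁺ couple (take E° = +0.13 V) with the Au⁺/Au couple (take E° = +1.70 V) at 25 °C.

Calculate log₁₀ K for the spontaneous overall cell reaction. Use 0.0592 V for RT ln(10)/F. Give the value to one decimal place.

Cathode: Au⁺/Au; anode: Cu²⁺/Cu⁺. E°cell = +1.57 V, n = 1.
log K = nE°cell / 0.0592 = (1)(+1.57) / 0.0592 = 26.5.

26.5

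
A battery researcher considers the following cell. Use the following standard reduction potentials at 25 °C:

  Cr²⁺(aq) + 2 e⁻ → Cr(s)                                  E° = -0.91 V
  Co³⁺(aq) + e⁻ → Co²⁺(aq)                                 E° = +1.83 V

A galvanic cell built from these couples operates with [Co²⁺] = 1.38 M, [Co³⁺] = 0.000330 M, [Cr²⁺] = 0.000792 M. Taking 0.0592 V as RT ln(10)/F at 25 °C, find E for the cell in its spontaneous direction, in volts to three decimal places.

+2.617 V

Co³⁺/Co²⁺ is the cathode (higher E°), Cr²⁺/Cr the anode: E°cell = +1.83 − (-0.91) = +2.74 V, n = 2.
Overall: 2 Co³⁺(aq) + Cr(s) → 2 Co²⁺(aq) + Cr²⁺(aq)
Q = [Co²⁺]^2·[Cr²⁺] / ([Co³⁺]^2); log Q = 4.141.
E = E° − (0.0592/n) log Q = +2.74 − (0.0592/2)(4.141) = +2.617 V.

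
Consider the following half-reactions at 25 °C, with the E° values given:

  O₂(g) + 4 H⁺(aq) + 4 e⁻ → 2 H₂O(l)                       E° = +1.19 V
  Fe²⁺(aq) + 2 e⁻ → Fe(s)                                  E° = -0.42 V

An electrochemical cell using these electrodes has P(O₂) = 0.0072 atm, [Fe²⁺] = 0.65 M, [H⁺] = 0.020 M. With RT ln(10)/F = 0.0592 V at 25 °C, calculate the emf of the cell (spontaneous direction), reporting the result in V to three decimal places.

O₂/H₂O is the cathode (higher E°), Fe²⁺/Fe the anode: E°cell = +1.19 − (-0.42) = +1.61 V, n = 4.
Overall: O₂(g) + 4 H⁺(aq) + 2 Fe(s) → 2 H₂O(l) + 2 Fe²⁺(aq)
Q = [Fe²⁺]^2 / (P(O₂)·[H⁺]^4); log Q = 8.564.
E = E° − (0.0592/n) log Q = +1.61 − (0.0592/4)(8.564) = +1.483 V.

+1.483 V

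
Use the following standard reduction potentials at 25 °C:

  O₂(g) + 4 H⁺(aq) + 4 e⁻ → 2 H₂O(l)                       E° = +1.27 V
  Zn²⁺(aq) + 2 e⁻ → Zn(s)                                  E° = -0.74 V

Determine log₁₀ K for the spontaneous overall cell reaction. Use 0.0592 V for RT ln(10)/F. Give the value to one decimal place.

Cathode: O₂/H₂O; anode: Zn²⁺/Zn. E°cell = +2.01 V, n = 4.
log K = nE°cell / 0.0592 = (4)(+2.01) / 0.0592 = 135.8.

135.8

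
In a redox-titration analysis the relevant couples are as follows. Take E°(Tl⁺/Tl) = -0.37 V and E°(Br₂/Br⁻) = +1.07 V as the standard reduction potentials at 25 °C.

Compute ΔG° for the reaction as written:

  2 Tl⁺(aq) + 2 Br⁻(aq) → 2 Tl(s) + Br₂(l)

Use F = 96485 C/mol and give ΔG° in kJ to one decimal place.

As written, Tl⁺/Tl is reduced (cathode) and Br₂/Br⁻ is oxidised (anode), so E°cell = (-0.37) − (+1.07) = -1.44 V.
Balancing electrons gives n = 2.
ΔG° = −nFE° = −(2)(96485)(-1.44) = 277,877 J = +277.9 kJ.

+277.9 kJ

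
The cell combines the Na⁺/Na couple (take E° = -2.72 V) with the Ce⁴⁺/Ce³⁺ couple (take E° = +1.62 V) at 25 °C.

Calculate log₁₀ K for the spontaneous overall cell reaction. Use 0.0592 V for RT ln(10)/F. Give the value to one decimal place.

Cathode: Ce⁴⁺/Ce³⁺; anode: Na⁺/Na. E°cell = +4.34 V, n = 1.
log K = nE°cell / 0.0592 = (1)(+4.34) / 0.0592 = 73.3.

73.3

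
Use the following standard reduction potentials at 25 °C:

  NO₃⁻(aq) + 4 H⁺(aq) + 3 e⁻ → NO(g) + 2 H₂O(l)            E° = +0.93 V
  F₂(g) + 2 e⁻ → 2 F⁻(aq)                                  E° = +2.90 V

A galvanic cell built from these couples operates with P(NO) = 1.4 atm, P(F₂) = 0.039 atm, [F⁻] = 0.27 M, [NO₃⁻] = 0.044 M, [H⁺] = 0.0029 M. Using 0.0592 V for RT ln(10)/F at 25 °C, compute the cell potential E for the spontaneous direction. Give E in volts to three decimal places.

+2.192 V

F₂/F⁻ is the cathode (higher E°), NO₃⁻/NO the anode: E°cell = +2.90 − (+0.93) = +1.97 V, n = 6.
Overall: 3 F₂(g) + 2 NO(g) + 4 H₂O(l) → 6 F⁻(aq) + 2 NO₃⁻(aq) + 8 H⁺(aq)
Q = [F⁻]^6·[NO₃⁻]^2·[H⁺]^8 / (P(F₂)^3·P(NO)^2); log Q = -22.491.
E = E° − (0.0592/n) log Q = +1.97 − (0.0592/6)(-22.491) = +2.192 V.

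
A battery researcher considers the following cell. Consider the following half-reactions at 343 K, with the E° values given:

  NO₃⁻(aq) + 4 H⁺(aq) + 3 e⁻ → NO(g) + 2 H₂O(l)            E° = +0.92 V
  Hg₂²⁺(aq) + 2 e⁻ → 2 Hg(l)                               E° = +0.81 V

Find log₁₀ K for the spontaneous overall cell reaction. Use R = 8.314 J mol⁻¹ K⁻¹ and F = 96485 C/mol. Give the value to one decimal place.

Cathode: NO₃⁻/NO; anode: Hg₂²⁺/Hg. E°cell = (+0.92) − (+0.81) = +0.11 V, with n = 6.
ΔG° = −nFE° = −RT ln K, so ln K = nFE°/(RT) = (6)(96485)(+0.11) / ((8.314)(343)) = 22.331.
log₁₀ K = 22.331 / ln 10 = 9.7.

9.7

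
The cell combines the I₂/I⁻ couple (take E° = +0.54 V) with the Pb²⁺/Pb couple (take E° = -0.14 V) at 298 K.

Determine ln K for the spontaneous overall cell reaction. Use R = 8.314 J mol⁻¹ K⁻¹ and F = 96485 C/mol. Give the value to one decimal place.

53.0

Cathode: I₂/I⁻; anode: Pb²⁺/Pb. E°cell = (+0.54) − (-0.14) = +0.68 V, with n = 2.
ΔG° = −nFE° = −RT ln K, so ln K = nFE°/(RT) = (2)(96485)(+0.68) / ((8.314)(298)) = 52.963.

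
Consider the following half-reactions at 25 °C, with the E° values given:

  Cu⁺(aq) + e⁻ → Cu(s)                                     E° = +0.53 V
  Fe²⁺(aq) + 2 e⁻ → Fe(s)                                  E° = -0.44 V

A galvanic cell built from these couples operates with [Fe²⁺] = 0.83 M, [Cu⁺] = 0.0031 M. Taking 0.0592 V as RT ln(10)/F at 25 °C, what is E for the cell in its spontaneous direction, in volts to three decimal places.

+0.824 V

Cu⁺/Cu is the cathode (higher E°), Fe²⁺/Fe the anode: E°cell = +0.53 − (-0.44) = +0.97 V, n = 2.
Overall: 2 Cu⁺(aq) + Fe(s) → 2 Cu(s) + Fe²⁺(aq)
Q = [Fe²⁺] / ([Cu⁺]^2); log Q = 4.936.
E = E° − (0.0592/n) log Q = +0.97 − (0.0592/2)(4.936) = +0.824 V.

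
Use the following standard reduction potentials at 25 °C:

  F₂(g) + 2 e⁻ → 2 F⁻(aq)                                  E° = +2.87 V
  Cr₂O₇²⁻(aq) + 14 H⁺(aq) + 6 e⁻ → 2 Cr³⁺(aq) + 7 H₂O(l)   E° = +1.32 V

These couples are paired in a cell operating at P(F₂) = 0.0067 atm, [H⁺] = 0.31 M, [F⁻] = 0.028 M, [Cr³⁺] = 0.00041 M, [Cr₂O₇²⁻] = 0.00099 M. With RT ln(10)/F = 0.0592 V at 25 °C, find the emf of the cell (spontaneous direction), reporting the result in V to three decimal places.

+1.611 V

F₂/F⁻ is the cathode (higher E°), Cr₂O₇²⁻/Cr³⁺ the anode: E°cell = +2.87 − (+1.32) = +1.55 V, n = 6.
Overall: 3 F₂(g) + 2 Cr³⁺(aq) + 7 H₂O(l) → 6 F⁻(aq) + Cr₂O₇²⁻(aq) + 14 H⁺(aq)
Q = [F⁻]^6·[Cr₂O₇²⁻]·[H⁺]^14 / (P(F₂)^3·[Cr³⁺]^2); log Q = -6.146.
E = E° − (0.0592/n) log Q = +1.55 − (0.0592/6)(-6.146) = +1.611 V.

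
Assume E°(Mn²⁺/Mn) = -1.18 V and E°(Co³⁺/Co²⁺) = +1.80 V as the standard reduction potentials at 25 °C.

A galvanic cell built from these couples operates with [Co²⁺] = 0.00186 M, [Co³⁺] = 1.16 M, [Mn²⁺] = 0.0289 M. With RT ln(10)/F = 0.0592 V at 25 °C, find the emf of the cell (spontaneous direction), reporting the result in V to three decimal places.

Co³⁺/Co²⁺ is the cathode (higher E°), Mn²⁺/Mn the anode: E°cell = +1.80 − (-1.18) = +2.98 V, n = 2.
Overall: 2 Co³⁺(aq) + Mn(s) → 2 Co²⁺(aq) + Mn²⁺(aq)
Q = [Co²⁺]^2·[Mn²⁺] / ([Co³⁺]^2); log Q = -7.129.
E = E° − (0.0592/n) log Q = +2.98 − (0.0592/2)(-7.129) = +3.191 V.

+3.191 V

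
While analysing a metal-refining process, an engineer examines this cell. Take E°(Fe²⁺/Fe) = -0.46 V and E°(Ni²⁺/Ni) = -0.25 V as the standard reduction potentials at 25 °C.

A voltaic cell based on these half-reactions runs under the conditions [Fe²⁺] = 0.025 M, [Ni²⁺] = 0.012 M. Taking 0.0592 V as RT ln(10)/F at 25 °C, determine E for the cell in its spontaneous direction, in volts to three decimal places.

Ni²⁺/Ni is the cathode (higher E°), Fe²⁺/Fe the anode: E°cell = -0.25 − (-0.46) = +0.21 V, n = 2.
Overall: Ni²⁺(aq) + Fe(s) → Ni(s) + Fe²⁺(aq)
Q = [Fe²⁺] / ([Ni²⁺]); log Q = 0.319.
E = E° − (0.0592/n) log Q = +0.21 − (0.0592/2)(0.319) = +0.201 V.

+0.201 V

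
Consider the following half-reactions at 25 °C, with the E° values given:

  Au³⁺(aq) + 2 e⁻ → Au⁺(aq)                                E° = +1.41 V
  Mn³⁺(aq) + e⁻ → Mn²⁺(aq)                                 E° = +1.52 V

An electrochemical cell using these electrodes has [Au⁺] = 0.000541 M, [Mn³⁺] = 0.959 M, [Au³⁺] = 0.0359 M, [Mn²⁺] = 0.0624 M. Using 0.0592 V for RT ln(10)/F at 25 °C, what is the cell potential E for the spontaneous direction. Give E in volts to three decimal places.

+0.126 V

Mn³⁺/Mn²⁺ is the cathode (higher E°), Au³⁺/Au⁺ the anode: E°cell = +1.52 − (+1.41) = +0.11 V, n = 2.
Overall: 2 Mn³⁺(aq) + Au⁺(aq) → 2 Mn²⁺(aq) + Au³⁺(aq)
Q = [Mn²⁺]^2·[Au³⁺] / ([Mn³⁺]^2·[Au⁺]); log Q = -0.551.
E = E° − (0.0592/n) log Q = +0.11 − (0.0592/2)(-0.551) = +0.126 V.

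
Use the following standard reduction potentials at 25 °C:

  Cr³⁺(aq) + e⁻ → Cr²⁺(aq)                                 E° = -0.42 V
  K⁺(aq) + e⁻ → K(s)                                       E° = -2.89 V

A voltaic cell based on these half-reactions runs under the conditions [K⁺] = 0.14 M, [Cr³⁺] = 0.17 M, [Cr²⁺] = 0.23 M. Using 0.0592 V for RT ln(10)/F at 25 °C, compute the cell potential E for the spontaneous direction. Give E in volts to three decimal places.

+2.513 V

Cr³⁺/Cr²⁺ is the cathode (higher E°), K⁺/K the anode: E°cell = -0.42 − (-2.89) = +2.47 V, n = 1.
Overall: Cr³⁺(aq) + K(s) → Cr²⁺(aq) + K⁺(aq)
Q = [Cr²⁺]·[K⁺] / ([Cr³⁺]); log Q = -0.723.
E = E° − (0.0592/n) log Q = +2.47 − (0.0592/1)(-0.723) = +2.513 V.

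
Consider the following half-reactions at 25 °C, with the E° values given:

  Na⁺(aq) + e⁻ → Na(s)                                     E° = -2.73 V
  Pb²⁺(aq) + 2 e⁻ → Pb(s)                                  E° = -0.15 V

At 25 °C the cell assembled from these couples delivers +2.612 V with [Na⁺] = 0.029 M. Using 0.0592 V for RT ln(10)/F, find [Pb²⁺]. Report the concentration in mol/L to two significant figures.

0.010 M

Pb²⁺/Pb is the cathode, Na⁺/Na the anode: E°cell = +2.58 V, n = 2.
Overall reaction: Pb²⁺(aq) + 2 Na(s) → Pb(s) + 2 Na⁺(aq); Q = [Na⁺]^2/[Pb²⁺]^1.
From E = E° − (0.0592/n) log Q: log Q = (E° − E)·n/0.0592 = (+2.58 − (+2.612))·2/0.0592 = -1.0811.
So 1·log[Pb²⁺] = 2·log(0.029) − log Q = -3.0752 − (-1.0811) = -1.9941; [Pb²⁺] = 10^(-1.9941) ≈ 0.010 M.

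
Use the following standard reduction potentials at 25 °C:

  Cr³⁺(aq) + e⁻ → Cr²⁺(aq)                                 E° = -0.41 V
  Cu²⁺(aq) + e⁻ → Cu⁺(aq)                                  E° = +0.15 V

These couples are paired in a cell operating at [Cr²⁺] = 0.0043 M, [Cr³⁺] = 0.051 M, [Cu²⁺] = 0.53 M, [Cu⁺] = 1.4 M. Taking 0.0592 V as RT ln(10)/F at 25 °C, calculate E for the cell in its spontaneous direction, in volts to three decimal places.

Cu²⁺/Cu⁺ is the cathode (higher E°), Cr³⁺/Cr²⁺ the anode: E°cell = +0.15 − (-0.41) = +0.56 V, n = 1.
Overall: Cu²⁺(aq) + Cr²⁺(aq) → Cu⁺(aq) + Cr³⁺(aq)
Q = [Cu⁺]·[Cr³⁺] / ([Cu²⁺]·[Cr²⁺]); log Q = 1.496.
E = E° − (0.0592/n) log Q = +0.56 − (0.0592/1)(1.496) = +0.471 V.

+0.471 V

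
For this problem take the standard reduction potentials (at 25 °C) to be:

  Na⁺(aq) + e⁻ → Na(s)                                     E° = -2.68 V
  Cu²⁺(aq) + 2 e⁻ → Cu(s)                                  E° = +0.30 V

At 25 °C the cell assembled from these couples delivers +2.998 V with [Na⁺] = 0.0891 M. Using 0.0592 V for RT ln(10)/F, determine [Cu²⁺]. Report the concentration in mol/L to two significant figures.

0.032 M

Cu²⁺/Cu is the cathode, Na⁺/Na the anode: E°cell = +2.98 V, n = 2.
Overall reaction: Cu²⁺(aq) + 2 Na(s) → Cu(s) + 2 Na⁺(aq); Q = [Na⁺]^2/[Cu²⁺]^1.
From E = E° − (0.0592/n) log Q: log Q = (E° − E)·n/0.0592 = (+2.98 − (+2.998))·2/0.0592 = -0.6081.
So 1·log[Cu²⁺] = 2·log(0.0891) − log Q = -2.1002 − (-0.6081) = -1.4921; [Cu²⁺] = 10^(-1.4921) ≈ 0.032 M.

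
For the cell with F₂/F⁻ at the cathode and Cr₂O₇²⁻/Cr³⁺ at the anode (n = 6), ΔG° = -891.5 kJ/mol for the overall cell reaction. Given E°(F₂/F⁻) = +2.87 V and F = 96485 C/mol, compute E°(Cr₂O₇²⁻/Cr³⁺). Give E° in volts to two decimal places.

+1.33 V

E°cell = −ΔG°/(nF) = −(-891.5×10³)/((6)(96485)) = +1.540 V.
Since F₂/F⁻ is the cathode and Cr₂O₇²⁻/Cr³⁺ the anode, E°cell = E°(F₂/F⁻) − E°(Cr₂O₇²⁻/Cr³⁺).
So E°(Cr₂O₇²⁻/Cr³⁺) = E°(F₂/F⁻) − E°cell = (+2.87) − (+1.540) = +1.33 V.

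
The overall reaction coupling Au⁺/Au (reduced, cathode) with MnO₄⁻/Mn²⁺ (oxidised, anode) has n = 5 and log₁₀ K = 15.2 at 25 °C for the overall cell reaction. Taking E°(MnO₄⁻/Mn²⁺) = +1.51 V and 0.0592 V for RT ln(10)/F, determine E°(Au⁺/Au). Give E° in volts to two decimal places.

+1.69 V

E°cell = (0.0592/n)·log K = (0.0592/5)(15.2) = +0.180 V.
Since Au⁺/Au is the cathode and MnO₄⁻/Mn²⁺ the anode, E°cell = E°(Au⁺/Au) − E°(MnO₄⁻/Mn²⁺).
So E°(Au⁺/Au) = E°cell + E°(MnO₄⁻/Mn²⁺) = +0.180 + (+1.51) = +1.69 V.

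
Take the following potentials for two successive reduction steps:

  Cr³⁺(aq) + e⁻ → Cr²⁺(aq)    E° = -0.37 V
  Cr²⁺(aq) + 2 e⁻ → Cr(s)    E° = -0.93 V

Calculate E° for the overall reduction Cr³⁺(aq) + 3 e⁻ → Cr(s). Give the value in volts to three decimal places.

Standard free energies of sequential steps add: ΔG°₃ = ΔG°₁ + ΔG°₂, so n₃E°₃ = n₁E°₁ + n₂E°₂.
E°₃ = (1×-0.37 + 2×-0.93) / 3 = (-2.230) / 3 = -0.743 V.

-0.743 V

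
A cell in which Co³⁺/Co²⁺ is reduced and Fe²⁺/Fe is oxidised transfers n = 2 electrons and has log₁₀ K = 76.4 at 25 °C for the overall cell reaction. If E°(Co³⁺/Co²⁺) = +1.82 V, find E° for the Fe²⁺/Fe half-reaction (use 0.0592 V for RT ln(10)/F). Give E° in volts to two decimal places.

-0.44 V

E°cell = (0.0592/n)·log K = (0.0592/2)(76.4) = +2.261 V.
Since Co³⁺/Co²⁺ is the cathode and Fe²⁺/Fe the anode, E°cell = E°(Co³⁺/Co²⁺) − E°(Fe²⁺/Fe).
So E°(Fe²⁺/Fe) = E°(Co³⁺/Co²⁺) − E°cell = (+1.82) − (+2.261) = -0.44 V.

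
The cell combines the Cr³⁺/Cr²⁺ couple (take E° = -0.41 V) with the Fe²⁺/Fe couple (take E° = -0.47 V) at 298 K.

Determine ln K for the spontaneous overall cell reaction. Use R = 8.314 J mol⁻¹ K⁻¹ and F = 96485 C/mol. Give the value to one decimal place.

4.7

Cathode: Cr³⁺/Cr²⁺; anode: Fe²⁺/Fe. E°cell = (-0.41) − (-0.47) = +0.06 V, with n = 2.
ΔG° = −nFE° = −RT ln K, so ln K = nFE°/(RT) = (2)(96485)(+0.06) / ((8.314)(298)) = 4.673.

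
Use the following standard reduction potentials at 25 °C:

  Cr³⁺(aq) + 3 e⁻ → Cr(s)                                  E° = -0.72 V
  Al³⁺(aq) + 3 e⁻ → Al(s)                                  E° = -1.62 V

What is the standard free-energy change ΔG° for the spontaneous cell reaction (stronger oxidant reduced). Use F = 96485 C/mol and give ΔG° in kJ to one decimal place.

Cr³⁺/Cr (E° = -0.72 V) is the cathode; Al³⁺/Al (E° = -1.62 V) is the anode, so E°cell = +0.90 V.
Balancing electrons gives n = 3 (lcm of 3 and 3).
ΔG° = −nFE° = −(3)(96485)(+0.90) = -260,510 J = -260.5 kJ.

-260.5 kJ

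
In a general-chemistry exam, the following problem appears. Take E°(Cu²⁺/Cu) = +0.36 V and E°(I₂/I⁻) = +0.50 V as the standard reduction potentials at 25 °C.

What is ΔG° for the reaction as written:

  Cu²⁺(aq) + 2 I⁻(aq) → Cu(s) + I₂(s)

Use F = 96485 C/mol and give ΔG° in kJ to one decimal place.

+27.0 kJ

As written, Cu²⁺/Cu is reduced (cathode) and I₂/I⁻ is oxidised (anode), so E°cell = (+0.36) − (+0.50) = -0.14 V.
Balancing electrons gives n = 2.
ΔG° = −nFE° = −(2)(96485)(-0.14) = 27,016 J = +27.0 kJ.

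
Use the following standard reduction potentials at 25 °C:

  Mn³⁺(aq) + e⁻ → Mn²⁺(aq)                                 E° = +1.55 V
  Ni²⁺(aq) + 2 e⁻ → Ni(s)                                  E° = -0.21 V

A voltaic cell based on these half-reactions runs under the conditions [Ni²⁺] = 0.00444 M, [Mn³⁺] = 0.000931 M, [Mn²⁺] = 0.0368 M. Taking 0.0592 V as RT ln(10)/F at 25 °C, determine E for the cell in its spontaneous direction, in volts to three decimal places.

Mn³⁺/Mn²⁺ is the cathode (higher E°), Ni²⁺/Ni the anode: E°cell = +1.55 − (-0.21) = +1.76 V, n = 2.
Overall: 2 Mn³⁺(aq) + Ni(s) → 2 Mn²⁺(aq) + Ni²⁺(aq)
Q = [Mn²⁺]^2·[Ni²⁺] / ([Mn³⁺]^2); log Q = 0.841.
E = E° − (0.0592/n) log Q = +1.76 − (0.0592/2)(0.841) = +1.735 V.

+1.735 V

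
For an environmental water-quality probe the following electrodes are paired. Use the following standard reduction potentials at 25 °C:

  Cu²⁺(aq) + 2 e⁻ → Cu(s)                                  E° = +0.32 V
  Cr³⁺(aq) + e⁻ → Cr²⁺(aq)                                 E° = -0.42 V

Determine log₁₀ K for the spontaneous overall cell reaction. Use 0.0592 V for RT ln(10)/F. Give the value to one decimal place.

Cathode: Cu²⁺/Cu; anode: Cr³⁺/Cr²⁺. E°cell = +0.74 V, n = 2.
log K = nE°cell / 0.0592 = (2)(+0.74) / 0.0592 = 25.0.

25.0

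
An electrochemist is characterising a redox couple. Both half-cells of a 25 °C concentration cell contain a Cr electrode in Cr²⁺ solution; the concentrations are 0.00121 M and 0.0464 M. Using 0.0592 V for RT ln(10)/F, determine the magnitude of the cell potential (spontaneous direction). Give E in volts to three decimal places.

+0.047 V

For a concentration cell E°cell = 0. The 0.0464 M side is the cathode (reduction is favoured where [Cr²⁺] is higher).
With n = 2, E = −(0.0592/2) log([Cr²⁺]ₐₙ/[Cr²⁺]꜀ₐₜ) = −(0.0592/2) log(0.00121/0.0464) = −(0.0592/2)(-1.584) = +0.047 V.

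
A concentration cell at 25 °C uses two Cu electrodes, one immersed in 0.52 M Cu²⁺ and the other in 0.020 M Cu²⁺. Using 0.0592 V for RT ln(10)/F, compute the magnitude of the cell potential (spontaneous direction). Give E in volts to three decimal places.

For a concentration cell E°cell = 0. The 0.52 M side is the cathode (reduction is favoured where [Cu²⁺] is higher).
With n = 2, E = −(0.0592/2) log([Cu²⁺]ₐₙ/[Cu²⁺]꜀ₐₜ) = −(0.0592/2) log(0.02/0.52) = −(0.0592/2)(-1.415) = +0.042 V.

+0.042 V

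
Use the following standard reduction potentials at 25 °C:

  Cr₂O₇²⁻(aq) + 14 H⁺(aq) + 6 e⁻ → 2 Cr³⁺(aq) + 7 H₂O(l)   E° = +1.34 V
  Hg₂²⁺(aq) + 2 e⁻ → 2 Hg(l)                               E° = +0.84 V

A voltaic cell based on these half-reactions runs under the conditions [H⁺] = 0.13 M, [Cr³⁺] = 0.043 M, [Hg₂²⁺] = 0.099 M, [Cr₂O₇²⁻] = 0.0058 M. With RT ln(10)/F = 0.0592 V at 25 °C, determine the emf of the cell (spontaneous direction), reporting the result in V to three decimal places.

Cr₂O₇²⁻/Cr³⁺ is the cathode (higher E°), Hg₂²⁺/Hg the anode: E°cell = +1.34 − (+0.84) = +0.50 V, n = 6.
Overall: Cr₂O₇²⁻(aq) + 14 H⁺(aq) + 6 Hg(l) → 2 Cr³⁺(aq) + 7 H₂O(l) + 3 Hg₂²⁺(aq)
Q = [Cr³⁺]^2·[Hg₂²⁺]^3 / ([Cr₂O₇²⁻]·[H⁺]^14); log Q = 8.895.
E = E° − (0.0592/n) log Q = +0.50 − (0.0592/6)(8.895) = +0.412 V.

+0.412 V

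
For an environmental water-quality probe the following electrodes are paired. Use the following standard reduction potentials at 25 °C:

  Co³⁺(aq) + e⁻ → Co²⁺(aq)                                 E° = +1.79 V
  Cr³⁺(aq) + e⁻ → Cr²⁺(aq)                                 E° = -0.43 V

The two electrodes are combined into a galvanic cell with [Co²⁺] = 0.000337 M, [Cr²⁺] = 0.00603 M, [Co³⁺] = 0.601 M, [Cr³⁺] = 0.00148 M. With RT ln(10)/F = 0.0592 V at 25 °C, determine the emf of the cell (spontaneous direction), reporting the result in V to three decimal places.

+2.449 V

Co³⁺/Co²⁺ is the cathode (higher E°), Cr³⁺/Cr²⁺ the anode: E°cell = +1.79 − (-0.43) = +2.22 V, n = 1.
Overall: Co³⁺(aq) + Cr²⁺(aq) → Co²⁺(aq) + Cr³⁺(aq)
Q = [Co²⁺]·[Cr³⁺] / ([Co³⁺]·[Cr²⁺]); log Q = -3.861.
E = E° − (0.0592/n) log Q = +2.22 − (0.0592/1)(-3.861) = +2.449 V.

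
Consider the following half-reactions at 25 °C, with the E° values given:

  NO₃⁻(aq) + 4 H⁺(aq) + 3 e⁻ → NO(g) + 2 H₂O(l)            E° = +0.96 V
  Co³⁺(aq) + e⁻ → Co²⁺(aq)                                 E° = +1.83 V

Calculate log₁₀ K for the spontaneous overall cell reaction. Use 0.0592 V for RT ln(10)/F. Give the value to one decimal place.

44.1

Cathode: Co³⁺/Co²⁺; anode: NO₃⁻/NO. E°cell = +0.87 V, n = 3.
log K = nE°cell / 0.0592 = (3)(+0.87) / 0.0592 = 44.1.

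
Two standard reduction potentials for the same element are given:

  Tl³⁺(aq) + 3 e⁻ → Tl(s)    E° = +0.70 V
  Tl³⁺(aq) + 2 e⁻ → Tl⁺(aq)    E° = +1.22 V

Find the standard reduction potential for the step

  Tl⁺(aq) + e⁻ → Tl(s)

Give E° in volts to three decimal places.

-0.340 V

Sequential free energies add, so n₃E°₃ = n₁E°₁ + n₂E°₂.
With n₃ = 3, and the known step contributing 2×(+1.22) V, the unknown satisfies 1·E° = 3×(+0.70) − 2×(+1.22) = -0.340.
E° = -0.340 / 1 = -0.340 V.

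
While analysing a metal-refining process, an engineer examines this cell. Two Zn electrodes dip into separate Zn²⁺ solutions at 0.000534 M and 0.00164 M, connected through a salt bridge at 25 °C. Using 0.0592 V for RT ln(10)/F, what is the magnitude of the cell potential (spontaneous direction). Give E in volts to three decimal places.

+0.014 V

For a concentration cell E°cell = 0. The 0.00164 M side is the cathode (reduction is favoured where [Zn²⁺] is higher).
With n = 2, E = −(0.0592/2) log([Zn²⁺]ₐₙ/[Zn²⁺]꜀ₐₜ) = −(0.0592/2) log(0.000534/0.00164) = −(0.0592/2)(-0.487) = +0.014 V.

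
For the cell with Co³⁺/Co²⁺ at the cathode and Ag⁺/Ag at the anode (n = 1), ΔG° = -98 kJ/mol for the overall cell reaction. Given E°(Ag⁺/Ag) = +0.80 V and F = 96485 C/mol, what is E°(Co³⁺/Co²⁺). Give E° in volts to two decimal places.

+1.82 V

E°cell = −ΔG°/(nF) = −(-98×10³)/((1)(96485)) = +1.016 V.
Since Co³⁺/Co²⁺ is the cathode and Ag⁺/Ag the anode, E°cell = E°(Co³⁺/Co²⁺) − E°(Ag⁺/Ag).
So E°(Co³⁺/Co²⁺) = E°cell + E°(Ag⁺/Ag) = +1.016 + (+0.80) = +1.82 V.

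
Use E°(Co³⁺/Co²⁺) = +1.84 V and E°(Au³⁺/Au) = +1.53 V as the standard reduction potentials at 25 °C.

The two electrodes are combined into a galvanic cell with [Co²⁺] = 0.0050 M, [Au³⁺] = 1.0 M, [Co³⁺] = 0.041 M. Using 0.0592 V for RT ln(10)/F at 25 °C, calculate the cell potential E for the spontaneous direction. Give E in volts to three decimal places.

Co³⁺/Co²⁺ is the cathode (higher E°), Au³⁺/Au the anode: E°cell = +1.84 − (+1.53) = +0.31 V, n = 3.
Overall: 3 Co³⁺(aq) + Au(s) → 3 Co²⁺(aq) + Au³⁺(aq)
Q = [Co²⁺]^3·[Au³⁺] / ([Co³⁺]^3); log Q = -2.741.
E = E° − (0.0592/n) log Q = +0.31 − (0.0592/3)(-2.741) = +0.364 V.

+0.364 V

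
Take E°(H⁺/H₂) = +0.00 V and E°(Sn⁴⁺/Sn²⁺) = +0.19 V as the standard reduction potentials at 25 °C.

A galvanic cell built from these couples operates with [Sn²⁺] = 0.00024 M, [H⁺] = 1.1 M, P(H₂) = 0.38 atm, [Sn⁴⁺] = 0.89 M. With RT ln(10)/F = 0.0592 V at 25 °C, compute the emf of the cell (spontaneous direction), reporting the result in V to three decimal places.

+0.281 V

Sn⁴⁺/Sn²⁺ is the cathode (higher E°), H⁺/H₂ the anode: E°cell = +0.19 − (+0.00) = +0.19 V, n = 2.
Overall: Sn⁴⁺(aq) + H₂(g) → Sn²⁺(aq) + 2 H⁺(aq)
Q = [Sn²⁺]·[H⁺]^2 / ([Sn⁴⁺]·P(H₂)); log Q = -3.066.
E = E° − (0.0592/n) log Q = +0.19 − (0.0592/2)(-3.066) = +0.281 V.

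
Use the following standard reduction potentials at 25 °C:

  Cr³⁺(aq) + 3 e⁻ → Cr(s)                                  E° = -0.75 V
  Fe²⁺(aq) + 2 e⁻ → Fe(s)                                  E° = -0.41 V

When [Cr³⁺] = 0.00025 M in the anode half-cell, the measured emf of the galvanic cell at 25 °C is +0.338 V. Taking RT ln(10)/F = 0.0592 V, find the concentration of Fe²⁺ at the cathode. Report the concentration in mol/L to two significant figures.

0.0034 M

Fe²⁺/Fe is the cathode, Cr³⁺/Cr the anode: E°cell = +0.34 V, n = 6.
Overall reaction: 3 Fe²⁺(aq) + 2 Cr(s) → 3 Fe(s) + 2 Cr³⁺(aq); Q = [Cr³⁺]^2/[Fe²⁺]^3.
From E = E° − (0.0592/n) log Q: log Q = (E° − E)·n/0.0592 = (+0.34 − (+0.338))·6/0.0592 = 0.2027.
So 3·log[Fe²⁺] = 2·log(0.00025) − log Q = -7.2041 − (0.2027) = -7.4068; log[Fe²⁺] = -7.4068 / 3 = -2.4689; [Fe²⁺] = 10^(-2.4689) ≈ 0.0034 M.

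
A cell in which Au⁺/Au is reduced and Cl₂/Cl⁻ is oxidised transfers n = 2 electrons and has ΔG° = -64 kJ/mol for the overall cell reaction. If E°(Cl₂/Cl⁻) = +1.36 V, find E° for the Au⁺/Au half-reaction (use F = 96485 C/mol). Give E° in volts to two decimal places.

+1.69 V

E°cell = −ΔG°/(nF) = −(-64×10³)/((2)(96485)) = +0.332 V.
Since Au⁺/Au is the cathode and Cl₂/Cl⁻ the anode, E°cell = E°(Au⁺/Au) − E°(Cl₂/Cl⁻).
So E°(Au⁺/Au) = E°cell + E°(Cl₂/Cl⁻) = +0.332 + (+1.36) = +1.69 V.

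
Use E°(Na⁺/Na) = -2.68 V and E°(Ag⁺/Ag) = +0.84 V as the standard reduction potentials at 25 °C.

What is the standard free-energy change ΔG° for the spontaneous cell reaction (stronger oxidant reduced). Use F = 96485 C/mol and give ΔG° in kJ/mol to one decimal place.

-339.6 kJ/mol

Ag⁺/Ag (E° = +0.84 V) is the cathode; Na⁺/Na (E° = -2.68 V) is the anode, so E°cell = +3.52 V.
Balancing electrons gives n = 1 (lcm of 1 and 1).
ΔG° = −nFE° = −(1)(96485)(+3.52) = -339,627 J = -339.6 kJ/mol.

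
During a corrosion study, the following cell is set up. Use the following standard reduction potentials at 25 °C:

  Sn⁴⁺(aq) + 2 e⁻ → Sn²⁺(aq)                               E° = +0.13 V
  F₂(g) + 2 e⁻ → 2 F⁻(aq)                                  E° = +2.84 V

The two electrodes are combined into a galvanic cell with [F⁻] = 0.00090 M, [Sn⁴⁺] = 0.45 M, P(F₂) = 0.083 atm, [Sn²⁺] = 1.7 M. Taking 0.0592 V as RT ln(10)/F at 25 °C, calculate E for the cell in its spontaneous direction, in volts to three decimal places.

F₂/F⁻ is the cathode (higher E°), Sn⁴⁺/Sn²⁺ the anode: E°cell = +2.84 − (+0.13) = +2.71 V, n = 2.
Overall: F₂(g) + Sn²⁺(aq) → 2 F⁻(aq) + Sn⁴⁺(aq)
Q = [F⁻]^2·[Sn⁴⁺] / (P(F₂)·[Sn²⁺]); log Q = -5.588.
E = E° − (0.0592/n) log Q = +2.71 − (0.0592/2)(-5.588) = +2.875 V.

+2.875 V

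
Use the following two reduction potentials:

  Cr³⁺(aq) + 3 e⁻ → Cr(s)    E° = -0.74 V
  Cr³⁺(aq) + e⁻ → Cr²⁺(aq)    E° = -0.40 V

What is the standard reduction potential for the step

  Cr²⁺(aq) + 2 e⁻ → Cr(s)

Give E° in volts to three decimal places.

-0.910 V

Sequential free energies add, so n₃E°₃ = n₁E°₁ + n₂E°₂.
With n₃ = 3, and the known step contributing 1×(-0.40) V, the unknown satisfies 2·E° = 3×(-0.74) − 1×(-0.40) = -1.820.
E° = -1.820 / 2 = -0.910 V.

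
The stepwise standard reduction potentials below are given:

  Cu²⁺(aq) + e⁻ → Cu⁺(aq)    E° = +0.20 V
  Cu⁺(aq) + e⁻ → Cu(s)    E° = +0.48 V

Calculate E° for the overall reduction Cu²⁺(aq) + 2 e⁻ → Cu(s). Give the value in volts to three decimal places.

+0.340 V

Since ΔG° = −nFE° is additive over sequential reductions, n₃E°₃ = n₁E°₁ + n₂E°₂.
E°₃ = (1×+0.20 + 1×+0.48) / 2 = (+0.680) / 2 = +0.340 V.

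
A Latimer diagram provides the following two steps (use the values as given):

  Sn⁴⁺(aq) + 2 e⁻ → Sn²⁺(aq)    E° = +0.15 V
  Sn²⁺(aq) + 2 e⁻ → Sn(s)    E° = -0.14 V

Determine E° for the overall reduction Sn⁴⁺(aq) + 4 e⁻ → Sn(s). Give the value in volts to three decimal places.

Standard free energies of sequential steps add: ΔG°₃ = ΔG°₁ + ΔG°₂, so n₃E°₃ = n₁E°₁ + n₂E°₂.
E°₃ = (2×+0.15 + 2×-0.14) / 4 = (+0.020) / 4 = +0.005 V.

+0.005 V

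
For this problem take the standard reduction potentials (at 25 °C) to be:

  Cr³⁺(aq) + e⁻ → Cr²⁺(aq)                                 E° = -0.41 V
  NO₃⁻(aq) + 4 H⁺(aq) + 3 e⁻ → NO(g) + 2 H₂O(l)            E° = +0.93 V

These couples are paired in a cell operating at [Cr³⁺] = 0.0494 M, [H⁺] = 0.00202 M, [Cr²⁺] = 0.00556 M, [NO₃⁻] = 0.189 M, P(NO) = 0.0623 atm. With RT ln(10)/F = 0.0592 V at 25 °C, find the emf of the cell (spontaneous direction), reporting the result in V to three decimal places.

+1.081 V

NO₃⁻/NO is the cathode (higher E°), Cr³⁺/Cr²⁺ the anode: E°cell = +0.93 − (-0.41) = +1.34 V, n = 3.
Overall: NO₃⁻(aq) + 4 H⁺(aq) + 3 Cr²⁺(aq) → NO(g) + 2 H₂O(l) + 3 Cr³⁺(aq)
Q = P(NO)·[Cr³⁺]^3 / ([NO₃⁻]·[H⁺]^4·[Cr²⁺]^3); log Q = 13.143.
E = E° − (0.0592/n) log Q = +1.34 − (0.0592/3)(13.143) = +1.081 V.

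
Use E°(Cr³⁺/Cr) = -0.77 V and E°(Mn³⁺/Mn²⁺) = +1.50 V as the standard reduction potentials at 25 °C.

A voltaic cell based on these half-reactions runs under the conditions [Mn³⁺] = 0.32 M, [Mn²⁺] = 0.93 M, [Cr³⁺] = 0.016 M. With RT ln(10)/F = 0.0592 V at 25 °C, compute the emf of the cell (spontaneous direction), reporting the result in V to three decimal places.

Mn³⁺/Mn²⁺ is the cathode (higher E°), Cr³⁺/Cr the anode: E°cell = +1.50 − (-0.77) = +2.27 V, n = 3.
Overall: 3 Mn³⁺(aq) + Cr(s) → 3 Mn²⁺(aq) + Cr³⁺(aq)
Q = [Mn²⁺]^3·[Cr³⁺] / ([Mn³⁺]^3); log Q = -0.406.
E = E° − (0.0592/n) log Q = +2.27 − (0.0592/3)(-0.406) = +2.278 V.

+2.278 V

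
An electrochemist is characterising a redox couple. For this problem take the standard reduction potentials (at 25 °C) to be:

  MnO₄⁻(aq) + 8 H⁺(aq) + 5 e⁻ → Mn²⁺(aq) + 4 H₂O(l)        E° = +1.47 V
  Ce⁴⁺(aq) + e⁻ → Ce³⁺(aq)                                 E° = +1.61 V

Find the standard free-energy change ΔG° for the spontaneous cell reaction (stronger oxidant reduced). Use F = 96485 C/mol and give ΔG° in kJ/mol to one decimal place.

-67.5 kJ/mol

Ce⁴⁺/Ce³⁺ (E° = +1.61 V) is the cathode; MnO₄⁻/Mn²⁺ (E° = +1.47 V) is the anode, so E°cell = +0.14 V.
Balancing electrons gives n = 5 (lcm of 1 and 5).
ΔG° = −nFE° = −(5)(96485)(+0.14) = -67,540 J = -67.5 kJ/mol.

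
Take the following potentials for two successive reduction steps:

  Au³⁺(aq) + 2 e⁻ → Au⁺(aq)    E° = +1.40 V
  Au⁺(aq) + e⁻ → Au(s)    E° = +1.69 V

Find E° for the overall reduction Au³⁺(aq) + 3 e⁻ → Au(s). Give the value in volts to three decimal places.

+1.497 V

Standard free energies of sequential steps add: ΔG°₃ = ΔG°₁ + ΔG°₂, so n₃E°₃ = n₁E°₁ + n₂E°₂.
E°₃ = (2×+1.40 + 1×+1.69) / 3 = (+4.490) / 3 = +1.497 V.
Simply averaging or adding the two E° values would be wrong; the electron-weighted sum is required.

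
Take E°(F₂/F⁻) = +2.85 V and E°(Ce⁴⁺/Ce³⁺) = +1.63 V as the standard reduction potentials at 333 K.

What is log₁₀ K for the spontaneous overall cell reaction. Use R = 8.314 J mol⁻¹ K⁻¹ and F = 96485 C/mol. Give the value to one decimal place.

Cathode: F₂/F⁻; anode: Ce⁴⁺/Ce³⁺. E°cell = (+2.85) − (+1.63) = +1.22 V, with n = 2.
ΔG° = −nFE° = −RT ln K, so ln K = nFE°/(RT) = (2)(96485)(+1.22) / ((8.314)(333)) = 85.035.
log₁₀ K = 85.035 / ln 10 = 36.9.

36.9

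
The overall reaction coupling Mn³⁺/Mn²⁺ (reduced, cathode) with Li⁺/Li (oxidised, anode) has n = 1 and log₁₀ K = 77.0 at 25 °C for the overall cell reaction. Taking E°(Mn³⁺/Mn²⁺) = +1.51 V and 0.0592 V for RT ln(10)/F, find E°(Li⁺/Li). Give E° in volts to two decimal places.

E°cell = (0.0592/n)·log K = (0.0592/1)(77.0) = +4.558 V.
Since Mn³⁺/Mn²⁺ is the cathode and Li⁺/Li the anode, E°cell = E°(Mn³⁺/Mn²⁺) − E°(Li⁺/Li).
So E°(Li⁺/Li) = E°(Mn³⁺/Mn²⁺) − E°cell = (+1.51) − (+4.558) = -3.05 V.

-3.05 V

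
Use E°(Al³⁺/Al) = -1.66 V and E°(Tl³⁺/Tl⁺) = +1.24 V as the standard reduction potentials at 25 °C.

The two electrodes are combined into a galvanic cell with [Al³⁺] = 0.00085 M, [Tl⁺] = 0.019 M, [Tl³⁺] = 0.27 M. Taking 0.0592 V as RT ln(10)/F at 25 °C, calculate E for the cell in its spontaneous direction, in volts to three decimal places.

Tl³⁺/Tl⁺ is the cathode (higher E°), Al³⁺/Al the anode: E°cell = +1.24 − (-1.66) = +2.90 V, n = 6.
Overall: 3 Tl³⁺(aq) + 2 Al(s) → 3 Tl⁺(aq) + 2 Al³⁺(aq)
Q = [Tl⁺]^3·[Al³⁺]^2 / ([Tl³⁺]^3); log Q = -9.599.
E = E° − (0.0592/n) log Q = +2.90 − (0.0592/6)(-9.599) = +2.995 V.

+2.995 V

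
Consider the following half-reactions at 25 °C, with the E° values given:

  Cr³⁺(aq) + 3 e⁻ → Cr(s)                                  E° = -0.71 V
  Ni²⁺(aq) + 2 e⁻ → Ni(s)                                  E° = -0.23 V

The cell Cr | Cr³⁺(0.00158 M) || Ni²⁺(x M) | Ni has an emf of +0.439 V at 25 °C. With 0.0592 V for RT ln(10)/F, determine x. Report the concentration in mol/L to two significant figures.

0.00056 M

Ni²⁺/Ni is the cathode, Cr³⁺/Cr the anode: E°cell = +0.48 V, n = 6.
Overall reaction: 3 Ni²⁺(aq) + 2 Cr(s) → 3 Ni(s) + 2 Cr³⁺(aq); Q = [Cr³⁺]^2/[Ni²⁺]^3.
From E = E° − (0.0592/n) log Q: log Q = (E° − E)·n/0.0592 = (+0.48 − (+0.439))·6/0.0592 = 4.1554.
So 3·log[Ni²⁺] = 2·log(0.00158) − log Q = -5.6027 − (4.1554) = -9.7581; log[Ni²⁺] = -9.7581 / 3 = -3.2527; [Ni²⁺] = 10^(-3.2527) ≈ 0.00056 M.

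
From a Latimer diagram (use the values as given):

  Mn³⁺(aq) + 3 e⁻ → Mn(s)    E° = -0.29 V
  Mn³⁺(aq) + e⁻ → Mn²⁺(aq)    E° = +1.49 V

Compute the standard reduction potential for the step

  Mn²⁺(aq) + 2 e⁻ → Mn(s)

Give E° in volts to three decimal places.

-1.180 V

Sequential free energies add, so n₃E°₃ = n₁E°₁ + n₂E°₂.
With n₃ = 3, and the known step contributing 1×(+1.49) V, the unknown satisfies 2·E° = 3×(-0.29) − 1×(+1.49) = -2.360.
E° = -2.360 / 2 = -1.180 V.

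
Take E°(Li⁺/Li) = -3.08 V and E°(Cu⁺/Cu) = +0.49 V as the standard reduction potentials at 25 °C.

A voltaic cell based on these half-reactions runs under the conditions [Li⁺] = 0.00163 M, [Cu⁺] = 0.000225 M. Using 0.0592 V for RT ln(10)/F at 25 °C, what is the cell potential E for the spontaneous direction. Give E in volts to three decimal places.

+3.519 V

Cu⁺/Cu is the cathode (higher E°), Li⁺/Li the anode: E°cell = +0.49 − (-3.08) = +3.57 V, n = 1.
Overall: Cu⁺(aq) + Li(s) → Cu(s) + Li⁺(aq)
Q = [Li⁺] / ([Cu⁺]); log Q = 0.860.
E = E° − (0.0592/n) log Q = +3.57 − (0.0592/1)(0.860) = +3.519 V.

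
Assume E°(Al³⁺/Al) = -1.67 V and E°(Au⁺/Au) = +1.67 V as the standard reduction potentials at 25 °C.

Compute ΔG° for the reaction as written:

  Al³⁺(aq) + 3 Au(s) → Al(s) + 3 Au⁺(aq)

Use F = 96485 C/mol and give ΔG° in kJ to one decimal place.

+966.8 kJ

As written, Al³⁺/Al is reduced (cathode) and Au⁺/Au is oxidised (anode), so E°cell = (-1.67) − (+1.67) = -3.34 V.
Balancing electrons gives n = 3.
ΔG° = −nFE° = −(3)(96485)(-3.34) = 966,780 J = +966.8 kJ.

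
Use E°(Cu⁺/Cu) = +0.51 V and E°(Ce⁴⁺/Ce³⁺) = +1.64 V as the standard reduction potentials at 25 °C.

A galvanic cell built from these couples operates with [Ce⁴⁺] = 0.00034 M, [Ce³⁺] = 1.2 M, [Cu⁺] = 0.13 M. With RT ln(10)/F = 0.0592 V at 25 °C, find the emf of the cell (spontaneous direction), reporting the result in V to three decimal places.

Ce⁴⁺/Ce³⁺ is the cathode (higher E°), Cu⁺/Cu the anode: E°cell = +1.64 − (+0.51) = +1.13 V, n = 1.
Overall: Ce⁴⁺(aq) + Cu(s) → Ce³⁺(aq) + Cu⁺(aq)
Q = [Ce³⁺]·[Cu⁺] / ([Ce⁴⁺]); log Q = 2.662.
E = E° − (0.0592/n) log Q = +1.13 − (0.0592/1)(2.662) = +0.972 V.

+0.972 V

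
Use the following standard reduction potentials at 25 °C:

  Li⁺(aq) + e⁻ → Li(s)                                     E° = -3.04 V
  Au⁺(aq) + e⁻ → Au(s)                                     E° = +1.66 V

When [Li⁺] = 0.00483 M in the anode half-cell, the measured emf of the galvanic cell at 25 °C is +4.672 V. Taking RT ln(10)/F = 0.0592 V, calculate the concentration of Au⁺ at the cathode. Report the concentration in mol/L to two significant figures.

0.0016 M

Au⁺/Au is the cathode, Li⁺/Li the anode: E°cell = +4.70 V, n = 1.
Overall reaction: Au⁺(aq) + Li(s) → Au(s) + Li⁺(aq); Q = [Li⁺]^1/[Au⁺]^1.
From E = E° − (0.0592/n) log Q: log Q = (E° − E)·n/0.0592 = (+4.70 − (+4.672))·1/0.0592 = 0.4730.
So 1·log[Au⁺] = 1·log(0.00483) − log Q = -2.3161 − (0.4730) = -2.7891; [Au⁺] = 10^(-2.7891) ≈ 0.0016 M.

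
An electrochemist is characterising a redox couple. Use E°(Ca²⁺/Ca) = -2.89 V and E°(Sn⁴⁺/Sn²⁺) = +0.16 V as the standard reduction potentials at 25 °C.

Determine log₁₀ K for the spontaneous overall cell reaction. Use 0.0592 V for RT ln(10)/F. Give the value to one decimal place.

Cathode: Sn⁴⁺/Sn²⁺; anode: Ca²⁺/Ca. E°cell = +3.05 V, n = 2.
log K = nE°cell / 0.0592 = (2)(+3.05) / 0.0592 = 103.0.

103.0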